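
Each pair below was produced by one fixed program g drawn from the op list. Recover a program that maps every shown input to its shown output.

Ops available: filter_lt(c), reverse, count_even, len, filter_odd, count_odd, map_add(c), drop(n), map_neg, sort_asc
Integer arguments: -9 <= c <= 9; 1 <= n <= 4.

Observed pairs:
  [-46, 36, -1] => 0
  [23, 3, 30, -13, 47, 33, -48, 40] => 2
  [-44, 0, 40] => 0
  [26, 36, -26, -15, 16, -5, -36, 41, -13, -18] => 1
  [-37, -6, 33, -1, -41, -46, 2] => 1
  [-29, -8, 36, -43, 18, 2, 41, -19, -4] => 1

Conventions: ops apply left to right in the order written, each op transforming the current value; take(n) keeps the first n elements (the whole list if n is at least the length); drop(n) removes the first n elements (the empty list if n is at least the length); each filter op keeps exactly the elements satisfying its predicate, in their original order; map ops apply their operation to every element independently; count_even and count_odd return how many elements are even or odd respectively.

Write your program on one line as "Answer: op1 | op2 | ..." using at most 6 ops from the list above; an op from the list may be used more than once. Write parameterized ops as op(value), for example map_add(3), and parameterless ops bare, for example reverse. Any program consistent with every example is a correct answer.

reverse | filter_odd | drop(1) | sort_asc | drop(2) | count_odd

Check, running the answer program on each example:
  [-46, 36, -1] -> [-1, 36, -46] -> [-1] -> [] -> [] -> [] -> 0
  [23, 3, 30, -13, 47, 33, -48, 40] -> [40, -48, 33, 47, -13, 30, 3, 23] -> [33, 47, -13, 3, 23] -> [47, -13, 3, 23] -> [-13, 3, 23, 47] -> [23, 47] -> 2
  [-44, 0, 40] -> [40, 0, -44] -> [] -> [] -> [] -> [] -> 0
  [26, 36, -26, -15, 16, -5, -36, 41, -13, -18] -> [-18, -13, 41, -36, -5, 16, -15, -26, 36, 26] -> [-13, 41, -5, -15] -> [41, -5, -15] -> [-15, -5, 41] -> [41] -> 1
  [-37, -6, 33, -1, -41, -46, 2] -> [2, -46, -41, -1, 33, -6, -37] -> [-41, -1, 33, -37] -> [-1, 33, -37] -> [-37, -1, 33] -> [33] -> 1
  [-29, -8, 36, -43, 18, 2, 41, -19, -4] -> [-4, -19, 41, 2, 18, -43, 36, -8, -29] -> [-19, 41, -43, -29] -> [41, -43, -29] -> [-43, -29, 41] -> [41] -> 1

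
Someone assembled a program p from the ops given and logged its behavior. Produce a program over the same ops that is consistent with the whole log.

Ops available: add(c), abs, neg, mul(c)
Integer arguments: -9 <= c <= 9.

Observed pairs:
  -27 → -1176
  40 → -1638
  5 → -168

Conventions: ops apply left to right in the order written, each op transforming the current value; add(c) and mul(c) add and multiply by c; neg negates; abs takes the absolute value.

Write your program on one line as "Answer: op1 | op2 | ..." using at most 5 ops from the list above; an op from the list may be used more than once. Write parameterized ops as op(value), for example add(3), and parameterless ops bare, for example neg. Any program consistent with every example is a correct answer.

add(-1) | neg | mul(-7) | abs | mul(-6)

Check, running the answer program on each example:
  -27 -> -28 -> 28 -> -196 -> 196 -> -1176
  40 -> 39 -> -39 -> 273 -> 273 -> -1638
  5 -> 4 -> -4 -> 28 -> 28 -> -168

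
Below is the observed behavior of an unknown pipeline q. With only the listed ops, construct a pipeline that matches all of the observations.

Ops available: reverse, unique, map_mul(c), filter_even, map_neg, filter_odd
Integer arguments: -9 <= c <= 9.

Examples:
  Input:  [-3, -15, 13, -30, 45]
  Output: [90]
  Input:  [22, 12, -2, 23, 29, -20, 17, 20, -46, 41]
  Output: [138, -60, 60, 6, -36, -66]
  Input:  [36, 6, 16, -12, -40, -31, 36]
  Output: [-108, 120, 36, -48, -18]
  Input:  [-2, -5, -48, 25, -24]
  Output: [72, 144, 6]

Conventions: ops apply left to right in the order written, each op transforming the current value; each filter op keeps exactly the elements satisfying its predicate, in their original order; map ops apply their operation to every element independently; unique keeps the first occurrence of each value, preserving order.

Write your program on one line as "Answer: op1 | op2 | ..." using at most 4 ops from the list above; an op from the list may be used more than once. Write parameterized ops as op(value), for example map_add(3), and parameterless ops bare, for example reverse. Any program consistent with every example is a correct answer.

reverse | filter_even | map_mul(-3) | unique

Check, running the answer program on each example:
  [-3, -15, 13, -30, 45] -> [45, -30, 13, -15, -3] -> [-30] -> [90] -> [90]
  [22, 12, -2, 23, 29, -20, 17, 20, -46, 41] -> [41, -46, 20, 17, -20, 29, 23, -2, 12, 22] -> [-46, 20, -20, -2, 12, 22] -> [138, -60, 60, 6, -36, -66] -> [138, -60, 60, 6, -36, -66]
  [36, 6, 16, -12, -40, -31, 36] -> [36, -31, -40, -12, 16, 6, 36] -> [36, -40, -12, 16, 6, 36] -> [-108, 120, 36, -48, -18, -108] -> [-108, 120, 36, -48, -18]
  [-2, -5, -48, 25, -24] -> [-24, 25, -48, -5, -2] -> [-24, -48, -2] -> [72, 144, 6] -> [72, 144, 6]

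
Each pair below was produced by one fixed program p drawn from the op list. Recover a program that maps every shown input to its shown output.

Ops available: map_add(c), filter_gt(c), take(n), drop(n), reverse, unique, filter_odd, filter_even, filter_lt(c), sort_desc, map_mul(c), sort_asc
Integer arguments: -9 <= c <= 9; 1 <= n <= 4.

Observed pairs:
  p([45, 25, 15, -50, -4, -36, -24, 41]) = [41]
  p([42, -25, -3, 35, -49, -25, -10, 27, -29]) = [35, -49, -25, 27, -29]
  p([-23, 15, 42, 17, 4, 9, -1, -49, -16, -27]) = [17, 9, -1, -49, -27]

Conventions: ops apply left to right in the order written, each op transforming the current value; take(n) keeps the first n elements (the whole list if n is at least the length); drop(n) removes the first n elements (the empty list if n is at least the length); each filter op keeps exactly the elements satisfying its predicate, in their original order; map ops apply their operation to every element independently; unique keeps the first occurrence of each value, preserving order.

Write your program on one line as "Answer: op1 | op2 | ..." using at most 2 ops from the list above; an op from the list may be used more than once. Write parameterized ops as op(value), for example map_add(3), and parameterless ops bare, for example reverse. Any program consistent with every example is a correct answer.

drop(3) | filter_odd

Check, running the answer program on each example:
  [45, 25, 15, -50, -4, -36, -24, 41] -> [-50, -4, -36, -24, 41] -> [41]
  [42, -25, -3, 35, -49, -25, -10, 27, -29] -> [35, -49, -25, -10, 27, -29] -> [35, -49, -25, 27, -29]
  [-23, 15, 42, 17, 4, 9, -1, -49, -16, -27] -> [17, 4, 9, -1, -49, -16, -27] -> [17, 9, -1, -49, -27]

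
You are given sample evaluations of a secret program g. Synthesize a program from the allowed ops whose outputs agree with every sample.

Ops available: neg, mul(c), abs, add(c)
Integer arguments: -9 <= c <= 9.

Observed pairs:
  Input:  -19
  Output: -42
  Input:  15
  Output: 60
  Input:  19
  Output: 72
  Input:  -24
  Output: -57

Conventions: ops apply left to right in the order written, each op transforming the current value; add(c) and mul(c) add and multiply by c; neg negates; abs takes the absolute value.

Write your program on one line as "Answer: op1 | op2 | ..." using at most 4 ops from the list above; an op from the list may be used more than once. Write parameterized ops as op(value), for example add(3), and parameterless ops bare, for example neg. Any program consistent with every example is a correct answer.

mul(3) | add(7) | add(8)

Check, running the answer program on each example:
  -19 -> -57 -> -50 -> -42
  15 -> 45 -> 52 -> 60
  19 -> 57 -> 64 -> 72
  -24 -> -72 -> -65 -> -57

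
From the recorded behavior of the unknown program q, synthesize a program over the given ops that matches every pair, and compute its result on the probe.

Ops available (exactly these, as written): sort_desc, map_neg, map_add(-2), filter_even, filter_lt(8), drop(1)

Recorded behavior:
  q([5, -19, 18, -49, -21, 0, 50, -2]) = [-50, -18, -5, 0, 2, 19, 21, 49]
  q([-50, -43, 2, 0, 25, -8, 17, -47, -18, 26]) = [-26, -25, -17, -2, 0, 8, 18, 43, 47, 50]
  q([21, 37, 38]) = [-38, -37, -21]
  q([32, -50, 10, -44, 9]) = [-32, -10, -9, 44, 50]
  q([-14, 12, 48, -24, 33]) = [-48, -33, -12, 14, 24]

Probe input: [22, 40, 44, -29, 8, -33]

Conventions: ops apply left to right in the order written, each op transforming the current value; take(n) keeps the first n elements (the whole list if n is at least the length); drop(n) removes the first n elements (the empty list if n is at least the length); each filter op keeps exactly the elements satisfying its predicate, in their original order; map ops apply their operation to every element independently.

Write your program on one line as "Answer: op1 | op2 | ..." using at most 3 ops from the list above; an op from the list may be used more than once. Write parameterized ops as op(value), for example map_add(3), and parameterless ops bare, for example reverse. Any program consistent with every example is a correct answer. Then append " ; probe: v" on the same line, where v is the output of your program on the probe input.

sort_desc | map_neg ; probe: [-44, -40, -22, -8, 29, 33]

Check, running the answer program on each example:
  [5, -19, 18, -49, -21, 0, 50, -2] -> [50, 18, 5, 0, -2, -19, -21, -49] -> [-50, -18, -5, 0, 2, 19, 21, 49]
  [-50, -43, 2, 0, 25, -8, 17, -47, -18, 26] -> [26, 25, 17, 2, 0, -8, -18, -43, -47, -50] -> [-26, -25, -17, -2, 0, 8, 18, 43, 47, 50]
  [21, 37, 38] -> [38, 37, 21] -> [-38, -37, -21]
  [32, -50, 10, -44, 9] -> [32, 10, 9, -44, -50] -> [-32, -10, -9, 44, 50]
  [-14, 12, 48, -24, 33] -> [48, 33, 12, -14, -24] -> [-48, -33, -12, 14, 24]
  probe: [22, 40, 44, -29, 8, -33] -> [44, 40, 22, 8, -29, -33] -> [-44, -40, -22, -8, 29, 33]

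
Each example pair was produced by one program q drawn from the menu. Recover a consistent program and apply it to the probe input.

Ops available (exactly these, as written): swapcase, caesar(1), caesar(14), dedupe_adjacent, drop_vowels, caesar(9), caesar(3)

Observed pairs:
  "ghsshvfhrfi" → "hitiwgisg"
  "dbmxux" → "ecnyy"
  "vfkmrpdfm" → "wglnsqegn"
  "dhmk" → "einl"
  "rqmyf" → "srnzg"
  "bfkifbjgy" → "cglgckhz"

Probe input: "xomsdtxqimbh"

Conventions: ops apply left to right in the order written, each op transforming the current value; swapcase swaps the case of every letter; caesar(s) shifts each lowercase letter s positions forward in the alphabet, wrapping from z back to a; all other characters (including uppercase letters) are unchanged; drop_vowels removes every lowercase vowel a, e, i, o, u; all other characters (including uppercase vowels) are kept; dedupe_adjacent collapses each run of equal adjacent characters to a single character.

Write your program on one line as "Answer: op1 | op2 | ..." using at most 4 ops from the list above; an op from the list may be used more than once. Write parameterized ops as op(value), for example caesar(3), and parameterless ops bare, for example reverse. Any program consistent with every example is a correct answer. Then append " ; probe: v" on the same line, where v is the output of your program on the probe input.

dedupe_adjacent | drop_vowels | caesar(1) ; probe: "ynteuyrnci"

Check, running the answer program on each example:
  "ghsshvfhrfi" -> "ghshvfhrfi" -> "ghshvfhrf" -> "hitiwgisg"
  "dbmxux" -> "dbmxux" -> "dbmxx" -> "ecnyy"
  "vfkmrpdfm" -> "vfkmrpdfm" -> "vfkmrpdfm" -> "wglnsqegn"
  "dhmk" -> "dhmk" -> "dhmk" -> "einl"
  "rqmyf" -> "rqmyf" -> "rqmyf" -> "srnzg"
  "bfkifbjgy" -> "bfkifbjgy" -> "bfkfbjgy" -> "cglgckhz"
  probe: "xomsdtxqimbh" -> "xomsdtxqimbh" -> "xmsdtxqmbh" -> "ynteuyrnci"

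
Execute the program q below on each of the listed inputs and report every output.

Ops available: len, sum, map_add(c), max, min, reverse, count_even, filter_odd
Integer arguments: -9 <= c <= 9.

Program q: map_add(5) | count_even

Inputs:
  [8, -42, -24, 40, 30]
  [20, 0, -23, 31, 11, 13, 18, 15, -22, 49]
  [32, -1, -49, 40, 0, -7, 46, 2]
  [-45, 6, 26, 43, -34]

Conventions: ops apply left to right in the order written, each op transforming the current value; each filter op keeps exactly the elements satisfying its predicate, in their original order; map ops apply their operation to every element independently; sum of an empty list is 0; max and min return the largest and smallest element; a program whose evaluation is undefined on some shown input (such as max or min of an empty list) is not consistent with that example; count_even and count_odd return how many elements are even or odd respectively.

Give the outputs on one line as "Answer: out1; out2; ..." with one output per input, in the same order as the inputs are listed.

0; 6; 3; 2

Execution, op by op:
  [8, -42, -24, 40, 30] -> [13, -37, -19, 45, 35] -> 0
  [20, 0, -23, 31, 11, 13, 18, 15, -22, 49] -> [25, 5, -18, 36, 16, 18, 23, 20, -17, 54] -> 6
  [32, -1, -49, 40, 0, -7, 46, 2] -> [37, 4, -44, 45, 5, -2, 51, 7] -> 3
  [-45, 6, 26, 43, -34] -> [-40, 11, 31, 48, -29] -> 2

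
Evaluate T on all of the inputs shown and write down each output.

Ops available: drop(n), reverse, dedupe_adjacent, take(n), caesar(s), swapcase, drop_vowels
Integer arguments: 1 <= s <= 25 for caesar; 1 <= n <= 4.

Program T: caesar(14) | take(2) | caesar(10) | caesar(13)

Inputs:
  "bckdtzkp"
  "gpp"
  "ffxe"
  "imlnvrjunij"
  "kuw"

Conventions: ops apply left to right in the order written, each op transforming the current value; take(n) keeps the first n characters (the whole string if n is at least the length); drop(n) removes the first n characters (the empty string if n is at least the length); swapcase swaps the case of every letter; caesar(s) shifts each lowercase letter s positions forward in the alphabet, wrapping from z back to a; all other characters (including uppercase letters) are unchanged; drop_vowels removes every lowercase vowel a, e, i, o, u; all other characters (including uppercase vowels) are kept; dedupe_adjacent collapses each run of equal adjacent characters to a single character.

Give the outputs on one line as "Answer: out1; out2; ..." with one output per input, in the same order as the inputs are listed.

"mn"; "ra"; "qq"; "tx"; "vf"

Execution, op by op:
  "bckdtzkp" -> "pqyrhnyd" -> "pq" -> "za" -> "mn"
  "gpp" -> "udd" -> "ud" -> "en" -> "ra"
  "ffxe" -> "ttls" -> "tt" -> "dd" -> "qq"
  "imlnvrjunij" -> "wazbjfxibwx" -> "wa" -> "gk" -> "tx"
  "kuw" -> "yik" -> "yi" -> "is" -> "vf"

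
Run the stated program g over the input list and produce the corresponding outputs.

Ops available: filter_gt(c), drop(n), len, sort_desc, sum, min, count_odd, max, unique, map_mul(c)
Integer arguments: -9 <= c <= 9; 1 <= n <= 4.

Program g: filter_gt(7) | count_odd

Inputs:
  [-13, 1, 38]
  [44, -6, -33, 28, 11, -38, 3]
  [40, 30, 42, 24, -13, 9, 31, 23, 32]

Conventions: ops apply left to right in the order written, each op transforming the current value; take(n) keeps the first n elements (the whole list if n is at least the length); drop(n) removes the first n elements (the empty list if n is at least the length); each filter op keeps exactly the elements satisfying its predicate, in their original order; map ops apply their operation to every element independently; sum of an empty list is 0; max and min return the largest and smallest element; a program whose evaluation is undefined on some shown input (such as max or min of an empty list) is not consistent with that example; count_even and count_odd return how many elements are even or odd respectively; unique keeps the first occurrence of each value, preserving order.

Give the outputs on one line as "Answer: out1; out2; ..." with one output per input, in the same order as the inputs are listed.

0; 1; 3

Execution, op by op:
  [-13, 1, 38] -> [38] -> 0
  [44, -6, -33, 28, 11, -38, 3] -> [44, 28, 11] -> 1
  [40, 30, 42, 24, -13, 9, 31, 23, 32] -> [40, 30, 42, 24, 9, 31, 23, 32] -> 3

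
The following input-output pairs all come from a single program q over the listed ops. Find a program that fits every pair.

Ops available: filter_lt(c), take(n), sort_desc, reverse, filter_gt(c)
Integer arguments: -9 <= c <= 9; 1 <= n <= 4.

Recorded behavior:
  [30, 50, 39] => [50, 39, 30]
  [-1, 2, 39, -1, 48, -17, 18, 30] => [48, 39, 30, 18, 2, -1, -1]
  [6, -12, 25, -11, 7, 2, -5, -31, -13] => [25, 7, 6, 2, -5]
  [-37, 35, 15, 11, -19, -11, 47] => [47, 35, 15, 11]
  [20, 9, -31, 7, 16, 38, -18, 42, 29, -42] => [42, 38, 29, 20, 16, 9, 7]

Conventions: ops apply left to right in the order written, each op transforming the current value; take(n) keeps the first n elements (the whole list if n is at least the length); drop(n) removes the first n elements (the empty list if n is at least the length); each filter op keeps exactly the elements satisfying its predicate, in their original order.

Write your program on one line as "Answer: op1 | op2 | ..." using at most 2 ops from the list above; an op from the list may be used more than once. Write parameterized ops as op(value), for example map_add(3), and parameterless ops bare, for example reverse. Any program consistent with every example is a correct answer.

filter_gt(-7) | sort_desc

Check, running the answer program on each example:
  [30, 50, 39] -> [30, 50, 39] -> [50, 39, 30]
  [-1, 2, 39, -1, 48, -17, 18, 30] -> [-1, 2, 39, -1, 48, 18, 30] -> [48, 39, 30, 18, 2, -1, -1]
  [6, -12, 25, -11, 7, 2, -5, -31, -13] -> [6, 25, 7, 2, -5] -> [25, 7, 6, 2, -5]
  [-37, 35, 15, 11, -19, -11, 47] -> [35, 15, 11, 47] -> [47, 35, 15, 11]
  [20, 9, -31, 7, 16, 38, -18, 42, 29, -42] -> [20, 9, 7, 16, 38, 42, 29] -> [42, 38, 29, 20, 16, 9, 7]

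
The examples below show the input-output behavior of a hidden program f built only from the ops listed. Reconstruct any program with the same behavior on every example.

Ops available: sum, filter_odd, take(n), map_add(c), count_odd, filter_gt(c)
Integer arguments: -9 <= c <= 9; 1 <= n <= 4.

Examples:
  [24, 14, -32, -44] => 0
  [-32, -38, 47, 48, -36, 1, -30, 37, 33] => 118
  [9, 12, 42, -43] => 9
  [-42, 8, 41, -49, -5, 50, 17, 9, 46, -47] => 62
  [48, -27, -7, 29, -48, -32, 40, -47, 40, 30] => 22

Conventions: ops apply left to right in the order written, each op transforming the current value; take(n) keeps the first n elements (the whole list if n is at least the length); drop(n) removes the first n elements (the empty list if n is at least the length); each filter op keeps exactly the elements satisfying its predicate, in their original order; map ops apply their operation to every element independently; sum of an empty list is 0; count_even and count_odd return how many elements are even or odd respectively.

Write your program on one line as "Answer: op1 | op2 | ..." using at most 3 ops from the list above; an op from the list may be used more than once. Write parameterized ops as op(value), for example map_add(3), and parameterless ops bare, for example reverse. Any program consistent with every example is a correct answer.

filter_gt(-8) | filter_odd | sum

Check, running the answer program on each example:
  [24, 14, -32, -44] -> [24, 14] -> [] -> 0
  [-32, -38, 47, 48, -36, 1, -30, 37, 33] -> [47, 48, 1, 37, 33] -> [47, 1, 37, 33] -> 118
  [9, 12, 42, -43] -> [9, 12, 42] -> [9] -> 9
  [-42, 8, 41, -49, -5, 50, 17, 9, 46, -47] -> [8, 41, -5, 50, 17, 9, 46] -> [41, -5, 17, 9] -> 62
  [48, -27, -7, 29, -48, -32, 40, -47, 40, 30] -> [48, -7, 29, 40, 40, 30] -> [-7, 29] -> 22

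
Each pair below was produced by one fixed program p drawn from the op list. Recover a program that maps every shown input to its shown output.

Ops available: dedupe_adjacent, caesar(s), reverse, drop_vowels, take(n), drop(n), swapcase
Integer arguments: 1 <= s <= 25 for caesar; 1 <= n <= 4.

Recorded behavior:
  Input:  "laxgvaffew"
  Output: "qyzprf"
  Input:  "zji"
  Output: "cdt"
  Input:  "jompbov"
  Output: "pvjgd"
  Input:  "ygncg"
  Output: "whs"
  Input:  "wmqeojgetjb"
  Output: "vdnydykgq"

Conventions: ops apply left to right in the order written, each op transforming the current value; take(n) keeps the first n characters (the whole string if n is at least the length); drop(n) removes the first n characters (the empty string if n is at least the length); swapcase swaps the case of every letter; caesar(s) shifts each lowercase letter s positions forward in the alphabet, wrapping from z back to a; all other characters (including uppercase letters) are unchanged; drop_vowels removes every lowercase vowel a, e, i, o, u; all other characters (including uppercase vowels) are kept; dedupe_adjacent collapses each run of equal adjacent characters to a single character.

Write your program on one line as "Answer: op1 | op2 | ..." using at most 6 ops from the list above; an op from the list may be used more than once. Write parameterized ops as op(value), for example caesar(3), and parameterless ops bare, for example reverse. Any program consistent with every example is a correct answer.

caesar(5) | dedupe_adjacent | caesar(15) | drop_vowels | reverse

Check, running the answer program on each example:
  "laxgvaffew" -> "qfclafkkjb" -> "qfclafkjb" -> "furapuzyq" -> "frpzyq" -> "qyzprf"
  "zji" -> "eon" -> "eon" -> "tdc" -> "tdc" -> "cdt"
  "jompbov" -> "otrugta" -> "otrugta" -> "digjvip" -> "dgjvp" -> "pvjgd"
  "ygncg" -> "dlshl" -> "dlshl" -> "sahwa" -> "shw" -> "whs"
  "wmqeojgetjb" -> "brvjtoljyog" -> "brvjtoljyog" -> "qgkyidayndv" -> "qgkydyndv" -> "vdnydykgq"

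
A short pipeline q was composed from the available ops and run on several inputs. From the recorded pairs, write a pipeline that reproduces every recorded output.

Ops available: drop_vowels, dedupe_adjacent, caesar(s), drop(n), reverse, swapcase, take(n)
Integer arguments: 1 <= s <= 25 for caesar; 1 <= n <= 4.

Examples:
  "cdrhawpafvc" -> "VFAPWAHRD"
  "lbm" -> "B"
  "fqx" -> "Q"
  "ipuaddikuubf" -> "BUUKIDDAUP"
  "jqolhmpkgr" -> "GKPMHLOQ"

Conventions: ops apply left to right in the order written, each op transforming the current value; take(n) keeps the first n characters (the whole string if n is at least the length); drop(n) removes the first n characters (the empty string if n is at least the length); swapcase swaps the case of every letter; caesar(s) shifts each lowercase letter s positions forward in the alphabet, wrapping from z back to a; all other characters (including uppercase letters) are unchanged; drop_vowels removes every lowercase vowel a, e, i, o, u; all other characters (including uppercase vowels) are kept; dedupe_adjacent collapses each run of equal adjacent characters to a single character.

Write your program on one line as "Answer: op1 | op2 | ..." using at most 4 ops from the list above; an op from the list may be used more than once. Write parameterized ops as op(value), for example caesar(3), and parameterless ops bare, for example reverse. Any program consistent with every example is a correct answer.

swapcase | drop(1) | reverse | drop(1)

Check, running the answer program on each example:
  "cdrhawpafvc" -> "CDRHAWPAFVC" -> "DRHAWPAFVC" -> "CVFAPWAHRD" -> "VFAPWAHRD"
  "lbm" -> "LBM" -> "BM" -> "MB" -> "B"
  "fqx" -> "FQX" -> "QX" -> "XQ" -> "Q"
  "ipuaddikuubf" -> "IPUADDIKUUBF" -> "PUADDIKUUBF" -> "FBUUKIDDAUP" -> "BUUKIDDAUP"
  "jqolhmpkgr" -> "JQOLHMPKGR" -> "QOLHMPKGR" -> "RGKPMHLOQ" -> "GKPMHLOQ"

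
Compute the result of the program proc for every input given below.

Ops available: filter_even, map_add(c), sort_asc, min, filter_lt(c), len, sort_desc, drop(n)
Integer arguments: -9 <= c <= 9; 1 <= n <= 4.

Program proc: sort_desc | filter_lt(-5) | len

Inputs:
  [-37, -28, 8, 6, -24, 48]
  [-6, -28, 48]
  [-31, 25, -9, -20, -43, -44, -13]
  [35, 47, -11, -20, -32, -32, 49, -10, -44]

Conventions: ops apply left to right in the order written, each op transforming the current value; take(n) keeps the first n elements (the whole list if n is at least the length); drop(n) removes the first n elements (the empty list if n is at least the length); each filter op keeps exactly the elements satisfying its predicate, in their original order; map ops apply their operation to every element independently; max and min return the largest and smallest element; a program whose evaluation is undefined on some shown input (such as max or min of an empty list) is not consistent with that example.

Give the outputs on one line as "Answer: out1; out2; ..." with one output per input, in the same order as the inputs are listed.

Execution, op by op:
  [-37, -28, 8, 6, -24, 48] -> [48, 8, 6, -24, -28, -37] -> [-24, -28, -37] -> 3
  [-6, -28, 48] -> [48, -6, -28] -> [-6, -28] -> 2
  [-31, 25, -9, -20, -43, -44, -13] -> [25, -9, -13, -20, -31, -43, -44] -> [-9, -13, -20, -31, -43, -44] -> 6
  [35, 47, -11, -20, -32, -32, 49, -10, -44] -> [49, 47, 35, -10, -11, -20, -32, -32, -44] -> [-10, -11, -20, -32, -32, -44] -> 6

3; 2; 6; 6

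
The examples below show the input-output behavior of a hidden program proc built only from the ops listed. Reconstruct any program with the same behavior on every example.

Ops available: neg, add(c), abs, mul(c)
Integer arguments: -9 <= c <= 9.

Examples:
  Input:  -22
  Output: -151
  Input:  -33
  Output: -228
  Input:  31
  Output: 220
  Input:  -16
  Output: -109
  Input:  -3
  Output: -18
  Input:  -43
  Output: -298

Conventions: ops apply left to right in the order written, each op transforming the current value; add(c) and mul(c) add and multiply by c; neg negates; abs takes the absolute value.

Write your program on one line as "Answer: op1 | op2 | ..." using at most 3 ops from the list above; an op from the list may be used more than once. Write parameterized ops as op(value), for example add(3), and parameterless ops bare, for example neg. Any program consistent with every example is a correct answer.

mul(-7) | add(-3) | neg

Check, running the answer program on each example:
  -22 -> 154 -> 151 -> -151
  -33 -> 231 -> 228 -> -228
  31 -> -217 -> -220 -> 220
  -16 -> 112 -> 109 -> -109
  -3 -> 21 -> 18 -> -18
  -43 -> 301 -> 298 -> -298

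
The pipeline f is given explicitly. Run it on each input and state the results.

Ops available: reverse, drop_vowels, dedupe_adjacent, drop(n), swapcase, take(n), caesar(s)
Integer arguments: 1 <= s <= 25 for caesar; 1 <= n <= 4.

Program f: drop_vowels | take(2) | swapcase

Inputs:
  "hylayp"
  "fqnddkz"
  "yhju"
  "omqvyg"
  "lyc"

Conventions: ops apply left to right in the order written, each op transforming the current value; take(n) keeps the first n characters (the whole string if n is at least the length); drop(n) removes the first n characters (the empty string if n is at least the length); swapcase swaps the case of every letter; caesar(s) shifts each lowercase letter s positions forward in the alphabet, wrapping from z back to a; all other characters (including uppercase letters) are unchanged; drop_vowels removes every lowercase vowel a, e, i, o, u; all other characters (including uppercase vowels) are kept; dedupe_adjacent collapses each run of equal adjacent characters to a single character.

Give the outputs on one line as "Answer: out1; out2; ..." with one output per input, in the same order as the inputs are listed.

Execution, op by op:
  "hylayp" -> "hylyp" -> "hy" -> "HY"
  "fqnddkz" -> "fqnddkz" -> "fq" -> "FQ"
  "yhju" -> "yhj" -> "yh" -> "YH"
  "omqvyg" -> "mqvyg" -> "mq" -> "MQ"
  "lyc" -> "lyc" -> "ly" -> "LY"

"HY"; "FQ"; "YH"; "MQ"; "LY"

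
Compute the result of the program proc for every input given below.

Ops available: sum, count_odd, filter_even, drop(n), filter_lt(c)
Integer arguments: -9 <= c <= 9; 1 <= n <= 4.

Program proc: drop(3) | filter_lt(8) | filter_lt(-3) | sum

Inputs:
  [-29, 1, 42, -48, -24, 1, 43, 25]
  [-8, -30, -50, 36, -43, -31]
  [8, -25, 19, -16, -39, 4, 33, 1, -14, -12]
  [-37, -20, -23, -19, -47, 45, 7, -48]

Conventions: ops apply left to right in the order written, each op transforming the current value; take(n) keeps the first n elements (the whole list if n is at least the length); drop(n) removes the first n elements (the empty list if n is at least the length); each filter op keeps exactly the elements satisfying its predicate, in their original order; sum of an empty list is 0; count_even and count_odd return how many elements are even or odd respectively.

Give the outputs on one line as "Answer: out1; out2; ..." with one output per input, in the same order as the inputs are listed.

-72; -74; -81; -114

Execution, op by op:
  [-29, 1, 42, -48, -24, 1, 43, 25] -> [-48, -24, 1, 43, 25] -> [-48, -24, 1] -> [-48, -24] -> -72
  [-8, -30, -50, 36, -43, -31] -> [36, -43, -31] -> [-43, -31] -> [-43, -31] -> -74
  [8, -25, 19, -16, -39, 4, 33, 1, -14, -12] -> [-16, -39, 4, 33, 1, -14, -12] -> [-16, -39, 4, 1, -14, -12] -> [-16, -39, -14, -12] -> -81
  [-37, -20, -23, -19, -47, 45, 7, -48] -> [-19, -47, 45, 7, -48] -> [-19, -47, 7, -48] -> [-19, -47, -48] -> -114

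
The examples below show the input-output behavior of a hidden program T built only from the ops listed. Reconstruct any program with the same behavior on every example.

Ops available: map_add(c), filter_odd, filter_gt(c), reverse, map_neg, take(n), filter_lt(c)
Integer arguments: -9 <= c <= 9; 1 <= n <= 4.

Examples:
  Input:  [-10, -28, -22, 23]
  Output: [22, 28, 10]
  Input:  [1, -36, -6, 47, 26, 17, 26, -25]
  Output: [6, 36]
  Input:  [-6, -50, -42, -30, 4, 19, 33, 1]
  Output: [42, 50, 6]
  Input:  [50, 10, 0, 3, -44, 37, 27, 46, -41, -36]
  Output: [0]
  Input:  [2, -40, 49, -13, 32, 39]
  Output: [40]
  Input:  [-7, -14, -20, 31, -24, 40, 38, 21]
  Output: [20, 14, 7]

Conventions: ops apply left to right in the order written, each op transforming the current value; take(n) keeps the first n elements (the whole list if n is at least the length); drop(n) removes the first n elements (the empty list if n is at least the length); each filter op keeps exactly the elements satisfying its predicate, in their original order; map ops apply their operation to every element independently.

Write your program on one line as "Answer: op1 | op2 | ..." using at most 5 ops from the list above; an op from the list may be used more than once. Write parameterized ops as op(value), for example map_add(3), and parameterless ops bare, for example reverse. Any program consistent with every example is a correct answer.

take(3) | filter_lt(6) | reverse | filter_lt(1) | map_neg

Check, running the answer program on each example:
  [-10, -28, -22, 23] -> [-10, -28, -22] -> [-10, -28, -22] -> [-22, -28, -10] -> [-22, -28, -10] -> [22, 28, 10]
  [1, -36, -6, 47, 26, 17, 26, -25] -> [1, -36, -6] -> [1, -36, -6] -> [-6, -36, 1] -> [-6, -36] -> [6, 36]
  [-6, -50, -42, -30, 4, 19, 33, 1] -> [-6, -50, -42] -> [-6, -50, -42] -> [-42, -50, -6] -> [-42, -50, -6] -> [42, 50, 6]
  [50, 10, 0, 3, -44, 37, 27, 46, -41, -36] -> [50, 10, 0] -> [0] -> [0] -> [0] -> [0]
  [2, -40, 49, -13, 32, 39] -> [2, -40, 49] -> [2, -40] -> [-40, 2] -> [-40] -> [40]
  [-7, -14, -20, 31, -24, 40, 38, 21] -> [-7, -14, -20] -> [-7, -14, -20] -> [-20, -14, -7] -> [-20, -14, -7] -> [20, 14, 7]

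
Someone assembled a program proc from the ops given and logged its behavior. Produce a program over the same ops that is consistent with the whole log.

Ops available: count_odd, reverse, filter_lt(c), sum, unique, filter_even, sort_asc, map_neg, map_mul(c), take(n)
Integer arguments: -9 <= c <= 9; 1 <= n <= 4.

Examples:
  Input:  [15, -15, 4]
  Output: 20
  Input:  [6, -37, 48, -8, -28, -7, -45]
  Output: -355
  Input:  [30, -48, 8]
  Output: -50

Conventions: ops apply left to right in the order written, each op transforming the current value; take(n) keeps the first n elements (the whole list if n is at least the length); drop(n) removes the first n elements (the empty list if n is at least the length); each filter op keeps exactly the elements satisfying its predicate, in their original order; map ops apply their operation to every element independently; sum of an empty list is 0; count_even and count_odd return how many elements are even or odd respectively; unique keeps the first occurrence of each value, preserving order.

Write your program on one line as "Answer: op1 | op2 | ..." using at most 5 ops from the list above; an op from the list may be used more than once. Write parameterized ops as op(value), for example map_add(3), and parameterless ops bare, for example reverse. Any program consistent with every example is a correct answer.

map_mul(-1) | map_mul(-5) | sort_asc | sum

Check, running the answer program on each example:
  [15, -15, 4] -> [-15, 15, -4] -> [75, -75, 20] -> [-75, 20, 75] -> 20
  [6, -37, 48, -8, -28, -7, -45] -> [-6, 37, -48, 8, 28, 7, 45] -> [30, -185, 240, -40, -140, -35, -225] -> [-225, -185, -140, -40, -35, 30, 240] -> -355
  [30, -48, 8] -> [-30, 48, -8] -> [150, -240, 40] -> [-240, 40, 150] -> -50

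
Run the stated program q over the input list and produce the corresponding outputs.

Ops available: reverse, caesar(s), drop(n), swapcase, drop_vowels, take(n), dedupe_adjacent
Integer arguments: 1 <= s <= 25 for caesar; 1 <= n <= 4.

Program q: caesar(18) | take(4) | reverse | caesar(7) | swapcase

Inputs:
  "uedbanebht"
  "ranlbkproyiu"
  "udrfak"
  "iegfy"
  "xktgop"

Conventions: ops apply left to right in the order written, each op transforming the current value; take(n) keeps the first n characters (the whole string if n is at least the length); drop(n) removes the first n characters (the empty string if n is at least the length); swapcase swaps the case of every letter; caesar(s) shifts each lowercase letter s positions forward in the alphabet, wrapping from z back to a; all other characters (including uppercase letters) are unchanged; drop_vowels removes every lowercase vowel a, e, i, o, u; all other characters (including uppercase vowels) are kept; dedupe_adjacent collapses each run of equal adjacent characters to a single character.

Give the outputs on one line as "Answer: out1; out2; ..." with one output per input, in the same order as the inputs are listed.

Execution, op by op:
  "uedbanebht" -> "mwvtsfwtzl" -> "mwvt" -> "tvwm" -> "acdt" -> "ACDT"
  "ranlbkproyiu" -> "jsfdtchjgqam" -> "jsfd" -> "dfsj" -> "kmzq" -> "KMZQ"
  "udrfak" -> "mvjxsc" -> "mvjx" -> "xjvm" -> "eqct" -> "EQCT"
  "iegfy" -> "awyxq" -> "awyx" -> "xywa" -> "efdh" -> "EFDH"
  "xktgop" -> "pclygh" -> "pcly" -> "ylcp" -> "fsjw" -> "FSJW"

"ACDT"; "KMZQ"; "EQCT"; "EFDH"; "FSJW"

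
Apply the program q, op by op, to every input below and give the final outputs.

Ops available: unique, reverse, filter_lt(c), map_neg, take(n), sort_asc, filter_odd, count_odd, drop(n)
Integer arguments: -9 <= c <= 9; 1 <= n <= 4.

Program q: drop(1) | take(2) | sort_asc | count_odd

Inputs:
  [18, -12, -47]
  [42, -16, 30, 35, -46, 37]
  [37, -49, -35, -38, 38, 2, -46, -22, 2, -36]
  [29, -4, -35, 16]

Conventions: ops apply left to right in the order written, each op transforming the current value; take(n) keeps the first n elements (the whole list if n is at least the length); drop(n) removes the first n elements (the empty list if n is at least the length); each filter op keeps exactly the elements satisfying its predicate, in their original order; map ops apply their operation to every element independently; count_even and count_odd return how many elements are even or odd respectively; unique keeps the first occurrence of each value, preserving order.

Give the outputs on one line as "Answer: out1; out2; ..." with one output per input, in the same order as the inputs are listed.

1; 0; 2; 1

Execution, op by op:
  [18, -12, -47] -> [-12, -47] -> [-12, -47] -> [-47, -12] -> 1
  [42, -16, 30, 35, -46, 37] -> [-16, 30, 35, -46, 37] -> [-16, 30] -> [-16, 30] -> 0
  [37, -49, -35, -38, 38, 2, -46, -22, 2, -36] -> [-49, -35, -38, 38, 2, -46, -22, 2, -36] -> [-49, -35] -> [-49, -35] -> 2
  [29, -4, -35, 16] -> [-4, -35, 16] -> [-4, -35] -> [-35, -4] -> 1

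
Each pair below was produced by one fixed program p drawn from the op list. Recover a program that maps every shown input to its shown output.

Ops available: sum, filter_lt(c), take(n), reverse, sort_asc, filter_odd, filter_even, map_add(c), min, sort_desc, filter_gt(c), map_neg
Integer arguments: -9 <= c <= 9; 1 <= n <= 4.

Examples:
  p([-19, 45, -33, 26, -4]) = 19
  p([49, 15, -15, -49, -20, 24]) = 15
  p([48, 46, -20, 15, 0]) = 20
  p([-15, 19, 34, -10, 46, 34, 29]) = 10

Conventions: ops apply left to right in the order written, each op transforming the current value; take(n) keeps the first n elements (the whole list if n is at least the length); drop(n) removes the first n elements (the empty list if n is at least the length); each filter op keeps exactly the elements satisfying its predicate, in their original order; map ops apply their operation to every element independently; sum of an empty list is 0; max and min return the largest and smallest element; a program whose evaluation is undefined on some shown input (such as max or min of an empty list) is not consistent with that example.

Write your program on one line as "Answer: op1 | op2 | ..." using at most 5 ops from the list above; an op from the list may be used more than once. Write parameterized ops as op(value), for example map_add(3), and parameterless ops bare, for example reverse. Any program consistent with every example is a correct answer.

filter_lt(4) | filter_lt(-1) | map_neg | filter_gt(9) | min

Check, running the answer program on each example:
  [-19, 45, -33, 26, -4] -> [-19, -33, -4] -> [-19, -33, -4] -> [19, 33, 4] -> [19, 33] -> 19
  [49, 15, -15, -49, -20, 24] -> [-15, -49, -20] -> [-15, -49, -20] -> [15, 49, 20] -> [15, 49, 20] -> 15
  [48, 46, -20, 15, 0] -> [-20, 0] -> [-20] -> [20] -> [20] -> 20
  [-15, 19, 34, -10, 46, 34, 29] -> [-15, -10] -> [-15, -10] -> [15, 10] -> [15, 10] -> 10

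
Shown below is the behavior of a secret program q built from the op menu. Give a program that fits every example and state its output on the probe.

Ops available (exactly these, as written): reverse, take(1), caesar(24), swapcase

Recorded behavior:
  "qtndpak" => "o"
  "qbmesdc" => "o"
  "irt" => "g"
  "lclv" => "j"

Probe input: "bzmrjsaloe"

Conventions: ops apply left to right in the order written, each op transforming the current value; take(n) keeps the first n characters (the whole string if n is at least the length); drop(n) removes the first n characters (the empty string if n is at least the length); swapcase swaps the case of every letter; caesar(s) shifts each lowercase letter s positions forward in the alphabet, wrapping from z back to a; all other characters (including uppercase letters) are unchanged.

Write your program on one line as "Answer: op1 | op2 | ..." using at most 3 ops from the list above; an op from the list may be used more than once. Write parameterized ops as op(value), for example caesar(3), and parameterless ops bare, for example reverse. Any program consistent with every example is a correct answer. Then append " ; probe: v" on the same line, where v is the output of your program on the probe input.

caesar(24) | take(1) ; probe: "z"

Check, running the answer program on each example:
  "qtndpak" -> "orlbnyi" -> "o"
  "qbmesdc" -> "ozkcqba" -> "o"
  "irt" -> "gpr" -> "g"
  "lclv" -> "jajt" -> "j"
  probe: "bzmrjsaloe" -> "zxkphqyjmc" -> "z"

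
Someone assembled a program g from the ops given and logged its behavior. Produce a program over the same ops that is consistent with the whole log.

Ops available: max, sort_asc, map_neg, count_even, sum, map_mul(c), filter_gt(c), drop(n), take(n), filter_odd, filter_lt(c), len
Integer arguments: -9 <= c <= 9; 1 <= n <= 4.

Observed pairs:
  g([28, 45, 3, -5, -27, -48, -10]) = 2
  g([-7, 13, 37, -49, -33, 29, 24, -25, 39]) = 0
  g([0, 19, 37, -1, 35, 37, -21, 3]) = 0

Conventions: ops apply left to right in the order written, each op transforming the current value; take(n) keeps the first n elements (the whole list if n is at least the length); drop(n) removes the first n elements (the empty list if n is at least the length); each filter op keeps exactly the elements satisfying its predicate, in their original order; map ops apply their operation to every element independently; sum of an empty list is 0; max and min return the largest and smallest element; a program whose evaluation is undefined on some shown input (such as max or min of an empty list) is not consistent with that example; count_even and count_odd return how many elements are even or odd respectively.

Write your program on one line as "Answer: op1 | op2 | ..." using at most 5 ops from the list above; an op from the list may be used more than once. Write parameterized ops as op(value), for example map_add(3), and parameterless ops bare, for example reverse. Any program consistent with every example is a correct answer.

drop(1) | filter_lt(8) | drop(1) | drop(2) | len

Check, running the answer program on each example:
  [28, 45, 3, -5, -27, -48, -10] -> [45, 3, -5, -27, -48, -10] -> [3, -5, -27, -48, -10] -> [-5, -27, -48, -10] -> [-48, -10] -> 2
  [-7, 13, 37, -49, -33, 29, 24, -25, 39] -> [13, 37, -49, -33, 29, 24, -25, 39] -> [-49, -33, -25] -> [-33, -25] -> [] -> 0
  [0, 19, 37, -1, 35, 37, -21, 3] -> [19, 37, -1, 35, 37, -21, 3] -> [-1, -21, 3] -> [-21, 3] -> [] -> 0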